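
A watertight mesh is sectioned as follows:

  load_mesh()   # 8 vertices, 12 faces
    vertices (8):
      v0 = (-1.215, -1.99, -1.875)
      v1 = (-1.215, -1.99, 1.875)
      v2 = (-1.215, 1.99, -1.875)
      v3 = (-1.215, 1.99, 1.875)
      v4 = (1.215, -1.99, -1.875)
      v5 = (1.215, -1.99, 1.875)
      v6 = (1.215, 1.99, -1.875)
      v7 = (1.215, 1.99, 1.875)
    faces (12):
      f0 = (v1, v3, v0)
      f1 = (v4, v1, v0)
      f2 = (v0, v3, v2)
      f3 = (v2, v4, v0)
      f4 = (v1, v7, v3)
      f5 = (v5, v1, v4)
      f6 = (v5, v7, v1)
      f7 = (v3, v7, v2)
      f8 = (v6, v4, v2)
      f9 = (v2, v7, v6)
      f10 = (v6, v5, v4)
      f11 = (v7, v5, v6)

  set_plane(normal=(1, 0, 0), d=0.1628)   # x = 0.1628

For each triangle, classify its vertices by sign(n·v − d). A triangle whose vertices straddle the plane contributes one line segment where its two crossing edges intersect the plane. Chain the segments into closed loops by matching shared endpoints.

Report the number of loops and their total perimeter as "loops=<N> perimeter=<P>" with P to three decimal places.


Straddling triangles (8 of 12):
  (v4,v1,v0) [+--] → (0.1628, -1.99, -0.251235)–(0.1628, -1.99, -1.875)  len=1.6238
  (v2,v4,v0) [-+-] → (0.1628, -0.266644, -1.875)–(0.1628, -1.99, -1.875)  len=1.7234
  (v1,v7,v3) [-+-] → (0.1628, 0.266644, 1.875)–(0.1628, 1.99, 1.875)  len=1.7234
  (v5,v1,v4) [+-+] → (0.1628, -1.99, 1.875)–(0.1628, -1.99, -0.251235)  len=2.1262
  (v5,v7,v1) [++-] → (0.1628, 0.266644, 1.875)–(0.1628, -1.99, 1.875)  len=2.2566
  (v3,v7,v2) [-+-] → (0.1628, 1.99, 1.875)–(0.1628, 1.99, 0.251235)  len=1.6238
  (v6,v4,v2) [++-] → (0.1628, -0.266644, -1.875)–(0.1628, 1.99, -1.875)  len=2.2566
  (v2,v7,v6) [-++] → (0.1628, 1.99, 0.251235)–(0.1628, 1.99, -1.875)  len=2.1262

Chained into 1 loop(s):
  loop 1: 8 segments, perimeter = 15.4600
Total perimeter = 15.460

loops=1 perimeter=15.460


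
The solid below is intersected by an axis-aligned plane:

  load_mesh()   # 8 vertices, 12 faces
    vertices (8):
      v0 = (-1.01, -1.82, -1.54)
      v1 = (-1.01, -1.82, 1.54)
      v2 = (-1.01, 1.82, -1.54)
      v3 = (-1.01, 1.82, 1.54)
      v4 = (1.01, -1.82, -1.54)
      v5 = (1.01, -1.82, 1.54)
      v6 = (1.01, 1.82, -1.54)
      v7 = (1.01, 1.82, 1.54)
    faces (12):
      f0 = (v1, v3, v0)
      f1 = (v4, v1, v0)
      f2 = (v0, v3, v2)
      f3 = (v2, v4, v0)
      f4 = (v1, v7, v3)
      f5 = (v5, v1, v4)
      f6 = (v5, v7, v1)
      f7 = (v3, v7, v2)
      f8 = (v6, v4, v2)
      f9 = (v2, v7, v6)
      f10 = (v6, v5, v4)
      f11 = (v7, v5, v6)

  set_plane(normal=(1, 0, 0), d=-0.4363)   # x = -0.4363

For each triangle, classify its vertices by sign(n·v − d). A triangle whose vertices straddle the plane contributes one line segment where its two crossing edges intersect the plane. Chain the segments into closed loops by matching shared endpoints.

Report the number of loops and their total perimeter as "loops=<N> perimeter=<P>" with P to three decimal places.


loops=1 perimeter=13.440

Straddling triangles (8 of 12):
  (v4,v1,v0) [+--] → (-0.4363, -1.82, 0.66525)–(-0.4363, -1.82, -1.54)  len=2.2052
  (v2,v4,v0) [-+-] → (-0.4363, 0.786204, -1.54)–(-0.4363, -1.82, -1.54)  len=2.6062
  (v1,v7,v3) [-+-] → (-0.4363, -0.786204, 1.54)–(-0.4363, 1.82, 1.54)  len=2.6062
  (v5,v1,v4) [+-+] → (-0.4363, -1.82, 1.54)–(-0.4363, -1.82, 0.66525)  len=0.8748
  (v5,v7,v1) [++-] → (-0.4363, -0.786204, 1.54)–(-0.4363, -1.82, 1.54)  len=1.0338
  (v3,v7,v2) [-+-] → (-0.4363, 1.82, 1.54)–(-0.4363, 1.82, -0.66525)  len=2.2052
  (v6,v4,v2) [++-] → (-0.4363, 0.786204, -1.54)–(-0.4363, 1.82, -1.54)  len=1.0338
  (v2,v7,v6) [-++] → (-0.4363, 1.82, -0.66525)–(-0.4363, 1.82, -1.54)  len=0.8748

Chained into 1 loop(s):
  loop 1: 8 segments, perimeter = 13.4400
Total perimeter = 13.440


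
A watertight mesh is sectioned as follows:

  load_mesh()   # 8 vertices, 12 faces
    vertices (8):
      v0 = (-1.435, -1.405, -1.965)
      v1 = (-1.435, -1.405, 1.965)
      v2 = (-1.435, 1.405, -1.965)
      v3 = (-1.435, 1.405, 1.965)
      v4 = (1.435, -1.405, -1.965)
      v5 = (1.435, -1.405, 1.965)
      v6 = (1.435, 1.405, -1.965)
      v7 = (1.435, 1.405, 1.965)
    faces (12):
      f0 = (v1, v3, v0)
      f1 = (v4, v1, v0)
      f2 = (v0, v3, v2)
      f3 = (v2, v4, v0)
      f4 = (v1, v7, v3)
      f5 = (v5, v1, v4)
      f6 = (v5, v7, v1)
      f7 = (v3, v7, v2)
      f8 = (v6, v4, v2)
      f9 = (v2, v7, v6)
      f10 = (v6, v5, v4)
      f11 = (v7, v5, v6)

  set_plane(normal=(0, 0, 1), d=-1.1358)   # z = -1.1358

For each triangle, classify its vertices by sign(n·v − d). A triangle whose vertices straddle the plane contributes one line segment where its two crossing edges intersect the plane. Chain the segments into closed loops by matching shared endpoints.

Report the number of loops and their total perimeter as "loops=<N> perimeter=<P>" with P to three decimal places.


loops=1 perimeter=11.360

Straddling triangles (8 of 12):
  (v1,v3,v0) [++-] → (-1.435, -0.812111, -1.1358)–(-1.435, -1.405, -1.1358)  len=0.5929
  (v4,v1,v0) [-+-] → (0.829452, -1.405, -1.1358)–(-1.435, -1.405, -1.1358)  len=2.2645
  (v0,v3,v2) [-+-] → (-1.435, -0.812111, -1.1358)–(-1.435, 1.405, -1.1358)  len=2.2171
  (v5,v1,v4) [++-] → (0.829452, -1.405, -1.1358)–(1.435, -1.405, -1.1358)  len=0.6055
  (v3,v7,v2) [++-] → (-0.829452, 1.405, -1.1358)–(-1.435, 1.405, -1.1358)  len=0.6055
  (v2,v7,v6) [-+-] → (-0.829452, 1.405, -1.1358)–(1.435, 1.405, -1.1358)  len=2.2645
  (v6,v5,v4) [-+-] → (1.435, 0.812111, -1.1358)–(1.435, -1.405, -1.1358)  len=2.2171
  (v7,v5,v6) [++-] → (1.435, 0.812111, -1.1358)–(1.435, 1.405, -1.1358)  len=0.5929

Chained into 1 loop(s):
  loop 1: 8 segments, perimeter = 11.3600
Total perimeter = 11.360


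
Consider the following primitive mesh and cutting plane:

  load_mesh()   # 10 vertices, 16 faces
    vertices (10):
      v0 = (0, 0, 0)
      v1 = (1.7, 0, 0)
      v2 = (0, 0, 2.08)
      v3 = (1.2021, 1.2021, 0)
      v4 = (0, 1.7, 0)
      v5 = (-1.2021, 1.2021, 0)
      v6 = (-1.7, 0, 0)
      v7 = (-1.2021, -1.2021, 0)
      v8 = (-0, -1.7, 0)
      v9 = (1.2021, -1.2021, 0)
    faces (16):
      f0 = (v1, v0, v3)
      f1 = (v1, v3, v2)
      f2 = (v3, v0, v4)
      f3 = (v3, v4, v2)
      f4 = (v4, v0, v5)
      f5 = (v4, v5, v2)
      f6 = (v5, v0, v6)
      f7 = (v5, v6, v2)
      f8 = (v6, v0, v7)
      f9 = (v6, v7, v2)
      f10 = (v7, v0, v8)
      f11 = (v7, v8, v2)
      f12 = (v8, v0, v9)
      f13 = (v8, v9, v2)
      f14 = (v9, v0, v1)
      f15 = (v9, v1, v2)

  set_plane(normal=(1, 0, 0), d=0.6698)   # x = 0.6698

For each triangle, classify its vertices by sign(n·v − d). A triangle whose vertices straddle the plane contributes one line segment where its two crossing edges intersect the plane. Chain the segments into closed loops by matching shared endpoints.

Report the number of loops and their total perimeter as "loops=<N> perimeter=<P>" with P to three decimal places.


Straddling triangles (8 of 16):
  (v1,v0,v3) [+-+] → (0.6698, 0, 0)–(0.6698, 0.6698, 0)  len=0.6698
  (v1,v3,v2) [++-] → (0.6698, 0.6698, 0.921042)–(0.6698, 0, 1.26048)  len=0.7509
  (v3,v0,v4) [+--] → (0.6698, 0.6698, 0)–(0.6698, 1.42257, 0)  len=0.7528
  (v3,v4,v2) [+--] → (0.6698, 1.42257, 0)–(0.6698, 0.6698, 0.921042)  len=1.1895
  (v8,v0,v9) [--+] → (0.6698, -0.6698, 0)–(0.6698, -1.42257, 0)  len=0.7528
  (v8,v9,v2) [-+-] → (0.6698, -1.42257, 0)–(0.6698, -0.6698, 0.921042)  len=1.1895
  (v9,v0,v1) [+-+] → (0.6698, -0.6698, 0)–(0.6698, 0, 0)  len=0.6698
  (v9,v1,v2) [++-] → (0.6698, 0, 1.26048)–(0.6698, -0.6698, 0.921042)  len=0.7509

Chained into 1 loop(s):
  loop 1: 8 segments, perimeter = 6.7260
Total perimeter = 6.726

loops=1 perimeter=6.726


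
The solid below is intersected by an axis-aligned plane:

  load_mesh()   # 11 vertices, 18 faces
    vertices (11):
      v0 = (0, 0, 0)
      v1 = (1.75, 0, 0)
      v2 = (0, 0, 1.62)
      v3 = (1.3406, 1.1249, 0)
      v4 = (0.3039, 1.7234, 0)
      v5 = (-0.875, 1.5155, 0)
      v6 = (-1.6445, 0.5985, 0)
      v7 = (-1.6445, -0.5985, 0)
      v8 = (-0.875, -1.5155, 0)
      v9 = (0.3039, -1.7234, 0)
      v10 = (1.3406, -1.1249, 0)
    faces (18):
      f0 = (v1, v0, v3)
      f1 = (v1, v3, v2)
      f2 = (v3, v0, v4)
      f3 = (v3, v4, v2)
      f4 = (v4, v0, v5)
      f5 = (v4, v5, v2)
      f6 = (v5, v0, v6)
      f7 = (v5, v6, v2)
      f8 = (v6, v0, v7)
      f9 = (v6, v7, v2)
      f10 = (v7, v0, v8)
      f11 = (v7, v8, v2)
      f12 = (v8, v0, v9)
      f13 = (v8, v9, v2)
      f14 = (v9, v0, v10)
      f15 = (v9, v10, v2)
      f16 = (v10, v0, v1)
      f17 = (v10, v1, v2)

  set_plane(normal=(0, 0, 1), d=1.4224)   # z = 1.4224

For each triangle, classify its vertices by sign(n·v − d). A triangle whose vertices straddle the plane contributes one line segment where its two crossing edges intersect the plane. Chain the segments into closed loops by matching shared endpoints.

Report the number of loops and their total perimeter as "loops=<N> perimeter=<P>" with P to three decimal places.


loops=1 perimeter=1.314

Straddling triangles (9 of 18):
  (v1,v3,v2) [--+] → (0.16352, 0.13721, 1.4224)–(0.213457, 0, 1.4224)  len=0.1460
  (v3,v4,v2) [--+] → (0.0370683, 0.210212, 1.4224)–(0.16352, 0.13721, 1.4224)  len=0.1460
  (v4,v5,v2) [--+] → (-0.106728, 0.184854, 1.4224)–(0.0370683, 0.210212, 1.4224)  len=0.1460
  (v5,v6,v2) [--+] → (-0.200588, 0.0730022, 1.4224)–(-0.106728, 0.184854, 1.4224)  len=0.1460
  (v6,v7,v2) [--+] → (-0.200588, -0.0730022, 1.4224)–(-0.200588, 0.0730022, 1.4224)  len=0.1460
  (v7,v8,v2) [--+] → (-0.106728, -0.184854, 1.4224)–(-0.200588, -0.0730022, 1.4224)  len=0.1460
  (v8,v9,v2) [--+] → (0.0370683, -0.210212, 1.4224)–(-0.106728, -0.184854, 1.4224)  len=0.1460
  (v9,v10,v2) [--+] → (0.16352, -0.13721, 1.4224)–(0.0370683, -0.210212, 1.4224)  len=0.1460
  (v10,v1,v2) [--+] → (0.213457, 0, 1.4224)–(0.16352, -0.13721, 1.4224)  len=0.1460

Chained into 1 loop(s):
  loop 1: 9 segments, perimeter = 1.3141
Total perimeter = 1.314


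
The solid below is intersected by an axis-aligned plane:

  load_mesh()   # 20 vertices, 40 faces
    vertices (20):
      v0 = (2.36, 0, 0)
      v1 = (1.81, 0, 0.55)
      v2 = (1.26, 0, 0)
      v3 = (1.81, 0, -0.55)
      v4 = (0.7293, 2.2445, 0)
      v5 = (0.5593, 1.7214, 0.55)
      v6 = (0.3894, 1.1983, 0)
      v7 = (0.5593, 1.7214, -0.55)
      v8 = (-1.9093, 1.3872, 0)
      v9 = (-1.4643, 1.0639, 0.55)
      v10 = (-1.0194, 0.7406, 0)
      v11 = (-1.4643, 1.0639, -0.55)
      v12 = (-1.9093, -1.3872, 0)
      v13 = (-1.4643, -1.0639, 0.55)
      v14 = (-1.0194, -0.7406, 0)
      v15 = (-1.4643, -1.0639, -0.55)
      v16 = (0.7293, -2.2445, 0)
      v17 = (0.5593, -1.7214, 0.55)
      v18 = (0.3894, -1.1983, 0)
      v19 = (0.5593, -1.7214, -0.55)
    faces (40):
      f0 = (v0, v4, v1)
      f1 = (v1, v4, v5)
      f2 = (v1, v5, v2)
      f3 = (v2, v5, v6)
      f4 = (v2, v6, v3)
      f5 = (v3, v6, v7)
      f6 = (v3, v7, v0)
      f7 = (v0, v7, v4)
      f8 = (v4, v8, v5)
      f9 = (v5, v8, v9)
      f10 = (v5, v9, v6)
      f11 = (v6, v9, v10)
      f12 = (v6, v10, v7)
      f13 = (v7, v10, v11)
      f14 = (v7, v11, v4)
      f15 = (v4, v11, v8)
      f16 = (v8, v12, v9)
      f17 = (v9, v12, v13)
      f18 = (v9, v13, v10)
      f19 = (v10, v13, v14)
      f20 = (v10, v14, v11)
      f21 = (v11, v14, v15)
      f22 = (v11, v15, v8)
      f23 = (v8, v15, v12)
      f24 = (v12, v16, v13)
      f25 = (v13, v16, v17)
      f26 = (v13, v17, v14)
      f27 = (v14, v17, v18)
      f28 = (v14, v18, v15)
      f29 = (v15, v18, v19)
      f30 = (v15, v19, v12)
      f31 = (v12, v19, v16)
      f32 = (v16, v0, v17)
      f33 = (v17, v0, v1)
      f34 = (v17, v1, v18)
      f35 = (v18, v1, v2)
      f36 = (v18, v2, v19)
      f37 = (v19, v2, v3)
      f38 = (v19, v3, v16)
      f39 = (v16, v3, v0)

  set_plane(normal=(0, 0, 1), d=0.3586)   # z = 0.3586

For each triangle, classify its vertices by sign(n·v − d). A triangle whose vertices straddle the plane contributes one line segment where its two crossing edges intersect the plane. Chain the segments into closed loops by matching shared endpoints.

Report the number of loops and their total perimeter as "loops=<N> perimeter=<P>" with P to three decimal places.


Straddling triangles (20 of 40):
  (v0,v4,v1) [--+] → (1.43392, 0.781086, 0.3586)–(2.0014, 0, 0.3586)  len=0.9655
  (v1,v4,v5) [+-+] → (1.43392, 0.781086, 0.3586)–(0.61846, 1.90344, 0.3586)  len=1.3873
  (v1,v5,v2) [++-] → (0.803144, 1.12235, 0.3586)–(1.6186, 0, 0.3586)  len=1.3873
  (v2,v5,v6) [-+-] → (0.803144, 1.12235, 0.3586)–(0.500175, 1.53936, 0.3586)  len=0.5154
  (v4,v8,v5) [--+] → (-0.299773, 1.6051, 0.3586)–(0.61846, 1.90344, 0.3586)  len=0.9655
  (v5,v8,v9) [+-+] → (-0.299773, 1.6051, 0.3586)–(-1.61916, 1.17641, 0.3586)  len=1.3873
  (v5,v9,v6) [++-] → (-0.819212, 1.11067, 0.3586)–(0.500175, 1.53936, 0.3586)  len=1.3873
  (v6,v9,v10) [-+-] → (-0.819212, 1.11067, 0.3586)–(-1.30947, 0.951392, 0.3586)  len=0.5155
  (v8,v12,v9) [--+] → (-1.61916, 0.210917, 0.3586)–(-1.61916, 1.17641, 0.3586)  len=0.9655
  (v9,v12,v13) [+-+] → (-1.61916, 0.210917, 0.3586)–(-1.61916, -1.17641, 0.3586)  len=1.3873
  (v9,v13,v10) [++-] → (-1.30947, -0.435934, 0.3586)–(-1.30947, 0.951392, 0.3586)  len=1.3873
  (v10,v13,v14) [-+-] → (-1.30947, -0.435934, 0.3586)–(-1.30947, -0.951392, 0.3586)  len=0.5155
  (v12,v16,v13) [--+] → (-0.700927, -1.47475, 0.3586)–(-1.61916, -1.17641, 0.3586)  len=0.9655
  (v13,v16,v17) [+-+] → (-0.700927, -1.47475, 0.3586)–(0.61846, -1.90344, 0.3586)  len=1.3873
  (v13,v17,v14) [++-] → (0.0099124, -1.38008, 0.3586)–(-1.30947, -0.951392, 0.3586)  len=1.3873
  (v14,v17,v18) [-+-] → (0.0099124, -1.38008, 0.3586)–(0.500175, -1.53936, 0.3586)  len=0.5155
  (v16,v0,v17) [--+] → (1.18594, -1.12235, 0.3586)–(0.61846, -1.90344, 0.3586)  len=0.9655
  (v17,v0,v1) [+-+] → (1.18594, -1.12235, 0.3586)–(2.0014, 0, 0.3586)  len=1.3873
  (v17,v1,v18) [++-] → (1.31563, -0.417008, 0.3586)–(0.500175, -1.53936, 0.3586)  len=1.3873
  (v18,v1,v2) [-+-] → (1.31563, -0.417008, 0.3586)–(1.6186, 0, 0.3586)  len=0.5154

Chained into 2 loop(s):
  loop 1: 10 segments, perimeter = 11.7639
  loop 2: 10 segments, perimeter = 9.5139
Total perimeter = 21.278

loops=2 perimeter=21.278


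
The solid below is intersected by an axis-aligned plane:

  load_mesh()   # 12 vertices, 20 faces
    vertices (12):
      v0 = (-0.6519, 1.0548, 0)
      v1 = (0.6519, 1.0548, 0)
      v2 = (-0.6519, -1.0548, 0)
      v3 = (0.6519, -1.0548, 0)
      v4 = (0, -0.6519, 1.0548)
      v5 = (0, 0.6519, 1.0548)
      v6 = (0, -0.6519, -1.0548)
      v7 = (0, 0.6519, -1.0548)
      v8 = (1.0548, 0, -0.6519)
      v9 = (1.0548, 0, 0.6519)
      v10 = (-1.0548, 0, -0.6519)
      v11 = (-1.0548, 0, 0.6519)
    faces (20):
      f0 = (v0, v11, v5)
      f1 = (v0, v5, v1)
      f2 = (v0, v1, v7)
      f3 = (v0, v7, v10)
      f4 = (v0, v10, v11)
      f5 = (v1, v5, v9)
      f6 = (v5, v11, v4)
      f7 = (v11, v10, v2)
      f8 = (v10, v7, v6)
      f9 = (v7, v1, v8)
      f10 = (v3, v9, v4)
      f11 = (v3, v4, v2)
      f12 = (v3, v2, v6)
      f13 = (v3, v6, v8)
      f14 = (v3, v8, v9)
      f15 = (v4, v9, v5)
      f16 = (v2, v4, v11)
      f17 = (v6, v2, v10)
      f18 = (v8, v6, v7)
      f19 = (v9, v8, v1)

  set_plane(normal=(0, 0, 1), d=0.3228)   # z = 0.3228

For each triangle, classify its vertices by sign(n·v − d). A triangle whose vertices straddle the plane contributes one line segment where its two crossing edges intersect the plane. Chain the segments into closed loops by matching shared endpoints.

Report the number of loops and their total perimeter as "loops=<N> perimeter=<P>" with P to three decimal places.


Straddling triangles (10 of 20):
  (v0,v11,v5) [-++] → (-0.851403, 0.532497, 0.3228)–(-0.452399, 0.931501, 0.3228)  len=0.5643
  (v0,v5,v1) [-+-] → (-0.452399, 0.931501, 0.3228)–(0.452399, 0.931501, 0.3228)  len=0.9048
  (v0,v10,v11) [--+] → (-1.0548, 0, 0.3228)–(-0.851403, 0.532497, 0.3228)  len=0.5700
  (v1,v5,v9) [-++] → (0.452399, 0.931501, 0.3228)–(0.851403, 0.532497, 0.3228)  len=0.5643
  (v11,v10,v2) [+--] → (-1.0548, 0, 0.3228)–(-0.851403, -0.532497, 0.3228)  len=0.5700
  (v3,v9,v4) [-++] → (0.851403, -0.532497, 0.3228)–(0.452399, -0.931501, 0.3228)  len=0.5643
  (v3,v4,v2) [-+-] → (0.452399, -0.931501, 0.3228)–(-0.452399, -0.931501, 0.3228)  len=0.9048
  (v3,v8,v9) [--+] → (1.0548, 0, 0.3228)–(0.851403, -0.532497, 0.3228)  len=0.5700
  (v2,v4,v11) [-++] → (-0.452399, -0.931501, 0.3228)–(-0.851403, -0.532497, 0.3228)  len=0.5643
  (v9,v8,v1) [+--] → (1.0548, 0, 0.3228)–(0.851403, 0.532497, 0.3228)  len=0.5700

Chained into 1 loop(s):
  loop 1: 10 segments, perimeter = 6.3468
Total perimeter = 6.347

loops=1 perimeter=6.347


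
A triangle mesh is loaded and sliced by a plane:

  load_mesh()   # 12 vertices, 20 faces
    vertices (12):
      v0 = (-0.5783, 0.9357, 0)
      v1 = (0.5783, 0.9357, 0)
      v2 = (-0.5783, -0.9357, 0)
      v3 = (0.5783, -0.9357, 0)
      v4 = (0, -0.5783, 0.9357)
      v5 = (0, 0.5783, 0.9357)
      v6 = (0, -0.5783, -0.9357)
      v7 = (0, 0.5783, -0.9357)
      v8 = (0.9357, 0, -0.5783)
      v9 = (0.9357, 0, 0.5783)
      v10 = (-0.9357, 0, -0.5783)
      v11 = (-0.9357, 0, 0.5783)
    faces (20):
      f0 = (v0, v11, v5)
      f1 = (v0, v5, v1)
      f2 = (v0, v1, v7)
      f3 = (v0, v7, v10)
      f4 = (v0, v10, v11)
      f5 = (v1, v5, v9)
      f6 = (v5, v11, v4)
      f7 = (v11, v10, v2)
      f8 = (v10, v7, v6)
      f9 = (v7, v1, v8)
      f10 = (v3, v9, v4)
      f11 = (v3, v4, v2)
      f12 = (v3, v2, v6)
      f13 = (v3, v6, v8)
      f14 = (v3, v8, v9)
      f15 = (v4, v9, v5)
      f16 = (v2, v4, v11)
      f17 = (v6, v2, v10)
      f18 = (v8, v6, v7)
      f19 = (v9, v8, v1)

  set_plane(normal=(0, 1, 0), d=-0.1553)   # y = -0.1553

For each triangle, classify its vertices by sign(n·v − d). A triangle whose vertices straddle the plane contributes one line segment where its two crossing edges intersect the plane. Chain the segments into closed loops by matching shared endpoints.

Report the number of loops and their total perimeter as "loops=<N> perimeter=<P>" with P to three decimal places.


Straddling triangles (10 of 20):
  (v5,v11,v4) [++-] → (-0.684422, -0.1553, 0.674278)–(0, -0.1553, 0.9357)  len=0.7326
  (v11,v10,v2) [++-] → (-0.876382, -0.1553, -0.482318)–(-0.876382, -0.1553, 0.482318)  len=0.9646
  (v10,v7,v6) [++-] → (0, -0.1553, -0.9357)–(-0.684422, -0.1553, -0.674278)  len=0.7326
  (v3,v9,v4) [-+-] → (0.876382, -0.1553, 0.482318)–(0.684422, -0.1553, 0.674278)  len=0.2715
  (v3,v6,v8) [--+] → (0.684422, -0.1553, -0.674278)–(0.876382, -0.1553, -0.482318)  len=0.2715
  (v3,v8,v9) [-++] → (0.876382, -0.1553, -0.482318)–(0.876382, -0.1553, 0.482318)  len=0.9646
  (v4,v9,v5) [-++] → (0.684422, -0.1553, 0.674278)–(0, -0.1553, 0.9357)  len=0.7326
  (v2,v4,v11) [--+] → (-0.684422, -0.1553, 0.674278)–(-0.876382, -0.1553, 0.482318)  len=0.2715
  (v6,v2,v10) [--+] → (-0.876382, -0.1553, -0.482318)–(-0.684422, -0.1553, -0.674278)  len=0.2715
  (v8,v6,v7) [+-+] → (0.684422, -0.1553, -0.674278)–(0, -0.1553, -0.9357)  len=0.7326

Chained into 1 loop(s):
  loop 1: 10 segments, perimeter = 5.9458
Total perimeter = 5.946

loops=1 perimeter=5.946


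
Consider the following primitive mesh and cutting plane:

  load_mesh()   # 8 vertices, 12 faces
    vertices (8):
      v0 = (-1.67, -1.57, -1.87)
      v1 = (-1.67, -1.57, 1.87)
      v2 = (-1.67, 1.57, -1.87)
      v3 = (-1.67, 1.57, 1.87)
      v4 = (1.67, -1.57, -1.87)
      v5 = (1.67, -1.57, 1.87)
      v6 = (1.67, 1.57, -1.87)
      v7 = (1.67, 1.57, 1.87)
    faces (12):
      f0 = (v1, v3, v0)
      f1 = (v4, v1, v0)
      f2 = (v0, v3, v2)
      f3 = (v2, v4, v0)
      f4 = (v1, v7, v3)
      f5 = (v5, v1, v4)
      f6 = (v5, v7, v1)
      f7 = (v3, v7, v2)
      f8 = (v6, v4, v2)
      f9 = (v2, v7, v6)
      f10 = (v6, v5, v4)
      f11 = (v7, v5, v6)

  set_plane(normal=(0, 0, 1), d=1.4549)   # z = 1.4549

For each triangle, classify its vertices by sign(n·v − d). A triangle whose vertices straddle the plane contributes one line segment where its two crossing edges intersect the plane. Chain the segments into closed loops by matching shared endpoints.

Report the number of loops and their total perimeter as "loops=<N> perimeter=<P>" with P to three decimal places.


Straddling triangles (8 of 12):
  (v1,v3,v0) [++-] → (-1.67, 1.22149, 1.4549)–(-1.67, -1.57, 1.4549)  len=2.7915
  (v4,v1,v0) [-+-] → (-1.2993, -1.57, 1.4549)–(-1.67, -1.57, 1.4549)  len=0.3707
  (v0,v3,v2) [-+-] → (-1.67, 1.22149, 1.4549)–(-1.67, 1.57, 1.4549)  len=0.3485
  (v5,v1,v4) [++-] → (-1.2993, -1.57, 1.4549)–(1.67, -1.57, 1.4549)  len=2.9693
  (v3,v7,v2) [++-] → (1.2993, 1.57, 1.4549)–(-1.67, 1.57, 1.4549)  len=2.9693
  (v2,v7,v6) [-+-] → (1.2993, 1.57, 1.4549)–(1.67, 1.57, 1.4549)  len=0.3707
  (v6,v5,v4) [-+-] → (1.67, -1.22149, 1.4549)–(1.67, -1.57, 1.4549)  len=0.3485
  (v7,v5,v6) [++-] → (1.67, -1.22149, 1.4549)–(1.67, 1.57, 1.4549)  len=2.7915

Chained into 1 loop(s):
  loop 1: 8 segments, perimeter = 12.9600
Total perimeter = 12.960

loops=1 perimeter=12.960


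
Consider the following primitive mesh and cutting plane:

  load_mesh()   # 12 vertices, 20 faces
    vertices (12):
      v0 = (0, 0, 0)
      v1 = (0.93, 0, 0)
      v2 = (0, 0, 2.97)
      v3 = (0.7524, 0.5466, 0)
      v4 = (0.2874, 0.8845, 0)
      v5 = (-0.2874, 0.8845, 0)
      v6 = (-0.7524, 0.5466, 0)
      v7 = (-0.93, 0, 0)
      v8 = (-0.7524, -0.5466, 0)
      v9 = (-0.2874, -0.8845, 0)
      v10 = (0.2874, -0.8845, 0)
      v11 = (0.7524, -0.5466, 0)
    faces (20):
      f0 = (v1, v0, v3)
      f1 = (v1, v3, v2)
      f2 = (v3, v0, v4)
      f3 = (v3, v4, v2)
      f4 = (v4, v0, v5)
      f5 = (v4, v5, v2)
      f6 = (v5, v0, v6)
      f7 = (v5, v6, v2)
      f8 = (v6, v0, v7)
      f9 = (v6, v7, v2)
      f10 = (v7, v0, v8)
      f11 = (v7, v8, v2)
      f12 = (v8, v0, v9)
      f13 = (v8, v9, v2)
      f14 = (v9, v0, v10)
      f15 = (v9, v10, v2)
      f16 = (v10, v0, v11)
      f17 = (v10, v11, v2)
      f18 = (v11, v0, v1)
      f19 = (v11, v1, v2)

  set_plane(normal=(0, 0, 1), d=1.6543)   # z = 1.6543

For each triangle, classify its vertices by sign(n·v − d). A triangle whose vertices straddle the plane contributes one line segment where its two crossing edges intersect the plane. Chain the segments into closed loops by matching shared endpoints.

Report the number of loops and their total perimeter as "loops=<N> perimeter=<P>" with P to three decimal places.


loops=1 perimeter=2.546

Straddling triangles (10 of 20):
  (v1,v3,v2) [--+] → (0.333311, 0.242142, 1.6543)–(0.411987, 0, 1.6543)  len=0.2546
  (v3,v4,v2) [--+] → (0.127317, 0.391831, 1.6543)–(0.333311, 0.242142, 1.6543)  len=0.2546
  (v4,v5,v2) [--+] → (-0.127317, 0.391831, 1.6543)–(0.127317, 0.391831, 1.6543)  len=0.2546
  (v5,v6,v2) [--+] → (-0.333311, 0.242142, 1.6543)–(-0.127317, 0.391831, 1.6543)  len=0.2546
  (v6,v7,v2) [--+] → (-0.411987, 0, 1.6543)–(-0.333311, 0.242142, 1.6543)  len=0.2546
  (v7,v8,v2) [--+] → (-0.333311, -0.242142, 1.6543)–(-0.411987, 0, 1.6543)  len=0.2546
  (v8,v9,v2) [--+] → (-0.127317, -0.391831, 1.6543)–(-0.333311, -0.242142, 1.6543)  len=0.2546
  (v9,v10,v2) [--+] → (0.127317, -0.391831, 1.6543)–(-0.127317, -0.391831, 1.6543)  len=0.2546
  (v10,v11,v2) [--+] → (0.333311, -0.242142, 1.6543)–(0.127317, -0.391831, 1.6543)  len=0.2546
  (v11,v1,v2) [--+] → (0.411987, 0, 1.6543)–(0.333311, -0.242142, 1.6543)  len=0.2546

Chained into 1 loop(s):
  loop 1: 10 segments, perimeter = 2.5462
Total perimeter = 2.546


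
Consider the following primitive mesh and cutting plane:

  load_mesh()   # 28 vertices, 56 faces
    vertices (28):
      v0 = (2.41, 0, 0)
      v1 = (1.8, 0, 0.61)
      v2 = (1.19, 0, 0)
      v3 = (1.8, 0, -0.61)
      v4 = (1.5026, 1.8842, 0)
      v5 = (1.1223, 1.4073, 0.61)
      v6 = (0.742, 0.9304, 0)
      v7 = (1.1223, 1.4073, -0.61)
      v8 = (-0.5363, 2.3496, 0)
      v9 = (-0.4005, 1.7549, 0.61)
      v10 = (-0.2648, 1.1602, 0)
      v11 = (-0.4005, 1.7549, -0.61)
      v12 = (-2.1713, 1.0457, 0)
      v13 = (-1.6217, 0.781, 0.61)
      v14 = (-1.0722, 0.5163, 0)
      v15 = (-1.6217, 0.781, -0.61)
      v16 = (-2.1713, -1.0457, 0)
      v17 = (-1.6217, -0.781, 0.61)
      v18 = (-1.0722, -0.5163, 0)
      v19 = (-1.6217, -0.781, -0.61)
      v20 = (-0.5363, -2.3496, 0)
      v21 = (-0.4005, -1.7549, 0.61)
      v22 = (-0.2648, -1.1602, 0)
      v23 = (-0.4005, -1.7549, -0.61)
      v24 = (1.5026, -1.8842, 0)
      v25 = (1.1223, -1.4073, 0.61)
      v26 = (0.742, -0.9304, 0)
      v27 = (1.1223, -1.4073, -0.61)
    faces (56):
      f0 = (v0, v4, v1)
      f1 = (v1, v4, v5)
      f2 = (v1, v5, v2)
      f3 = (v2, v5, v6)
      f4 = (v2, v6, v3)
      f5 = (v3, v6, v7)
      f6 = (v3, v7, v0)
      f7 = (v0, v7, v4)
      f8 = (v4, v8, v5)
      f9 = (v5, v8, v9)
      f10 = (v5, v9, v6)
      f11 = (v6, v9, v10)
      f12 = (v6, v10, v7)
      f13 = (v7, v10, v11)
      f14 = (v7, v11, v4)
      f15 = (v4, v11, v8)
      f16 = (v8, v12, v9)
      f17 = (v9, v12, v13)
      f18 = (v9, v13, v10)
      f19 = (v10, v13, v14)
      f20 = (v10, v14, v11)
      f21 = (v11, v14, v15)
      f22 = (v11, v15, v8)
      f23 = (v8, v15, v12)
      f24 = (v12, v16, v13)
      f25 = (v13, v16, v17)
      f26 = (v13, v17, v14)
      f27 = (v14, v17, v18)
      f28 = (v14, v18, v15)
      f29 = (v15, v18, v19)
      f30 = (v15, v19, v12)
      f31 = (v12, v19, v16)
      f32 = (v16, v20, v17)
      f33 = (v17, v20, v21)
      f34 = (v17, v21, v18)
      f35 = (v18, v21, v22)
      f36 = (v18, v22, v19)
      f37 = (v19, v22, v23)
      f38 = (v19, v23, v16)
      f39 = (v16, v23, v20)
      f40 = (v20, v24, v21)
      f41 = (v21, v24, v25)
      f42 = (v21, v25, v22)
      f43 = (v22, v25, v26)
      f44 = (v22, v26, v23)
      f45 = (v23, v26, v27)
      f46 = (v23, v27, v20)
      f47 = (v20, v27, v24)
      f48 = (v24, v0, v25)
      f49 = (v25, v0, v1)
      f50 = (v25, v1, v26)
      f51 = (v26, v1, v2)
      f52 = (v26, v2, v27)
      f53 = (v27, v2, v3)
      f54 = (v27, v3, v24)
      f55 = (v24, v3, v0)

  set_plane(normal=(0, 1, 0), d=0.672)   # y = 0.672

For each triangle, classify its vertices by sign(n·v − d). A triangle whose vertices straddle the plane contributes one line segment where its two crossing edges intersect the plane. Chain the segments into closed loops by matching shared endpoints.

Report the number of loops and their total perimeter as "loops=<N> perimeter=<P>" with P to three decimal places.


Straddling triangles (18 of 56):
  (v0,v4,v1) [-+-] → (2.08638, 0.672, 0)–(1.69393, 0.672, 0.392443)  len=0.5550
  (v1,v4,v5) [-++] → (1.69393, 0.672, 0.392443)–(1.47639, 0.672, 0.61)  len=0.3077
  (v1,v5,v2) [-+-] → (1.47639, 0.672, 0.61)–(1.15767, 0.672, 0.291281)  len=0.4507
  (v2,v5,v6) [-++] → (1.15767, 0.672, 0.291281)–(0.866423, 0.672, 0)  len=0.4119
  (v2,v6,v3) [-+-] → (0.866423, 0.672, 0)–(1.03584, 0.672, -0.169415)  len=0.2396
  (v3,v6,v7) [-++] → (1.03584, 0.672, -0.169415)–(1.47639, 0.672, -0.61)  len=0.6231
  (v3,v7,v0) [-+-] → (1.47639, 0.672, -0.61)–(1.79511, 0.672, -0.291281)  len=0.4507
  (v0,v7,v4) [-++] → (1.79511, 0.672, -0.291281)–(2.08638, 0.672, 0)  len=0.4119
  (v10,v13,v14) [++-] → (-1.39542, 0.672, 0.35881)–(-0.876964, 0.672, 0)  len=0.6305
  (v10,v14,v11) [+-+] → (-0.876964, 0.672, 0)–(-0.987763, 0.672, -0.0766809)  len=0.1347
  (v11,v14,v15) [+-+] → (-0.987763, 0.672, -0.0766809)–(-1.39542, 0.672, -0.35881)  len=0.4958
  (v12,v16,v13) [+-+] → (-2.1713, 0.672, 0)–(-1.65449, 0.672, 0.573601)  len=0.7721
  (v13,v16,v17) [+--] → (-1.65449, 0.672, 0.573601)–(-1.6217, 0.672, 0.61)  len=0.0490
  (v13,v17,v14) [+--] → (-1.6217, 0.672, 0.61)–(-1.39542, 0.672, 0.35881)  len=0.3381
  (v14,v18,v15) [--+] → (-1.57553, 0.672, -0.558747)–(-1.39542, 0.672, -0.35881)  len=0.2691
  (v15,v18,v19) [+--] → (-1.57553, 0.672, -0.558747)–(-1.6217, 0.672, -0.61)  len=0.0690
  (v15,v19,v12) [+-+] → (-1.6217, 0.672, -0.61)–(-2.05886, 0.672, -0.124792)  len=0.6531
  (v12,v19,v16) [+--] → (-2.05886, 0.672, -0.124792)–(-2.1713, 0.672, 0)  len=0.1680

Chained into 2 loop(s):
  loop 1: 8 segments, perimeter = 3.4506
  loop 2: 10 segments, perimeter = 3.5793
Total perimeter = 7.030

loops=2 perimeter=7.030


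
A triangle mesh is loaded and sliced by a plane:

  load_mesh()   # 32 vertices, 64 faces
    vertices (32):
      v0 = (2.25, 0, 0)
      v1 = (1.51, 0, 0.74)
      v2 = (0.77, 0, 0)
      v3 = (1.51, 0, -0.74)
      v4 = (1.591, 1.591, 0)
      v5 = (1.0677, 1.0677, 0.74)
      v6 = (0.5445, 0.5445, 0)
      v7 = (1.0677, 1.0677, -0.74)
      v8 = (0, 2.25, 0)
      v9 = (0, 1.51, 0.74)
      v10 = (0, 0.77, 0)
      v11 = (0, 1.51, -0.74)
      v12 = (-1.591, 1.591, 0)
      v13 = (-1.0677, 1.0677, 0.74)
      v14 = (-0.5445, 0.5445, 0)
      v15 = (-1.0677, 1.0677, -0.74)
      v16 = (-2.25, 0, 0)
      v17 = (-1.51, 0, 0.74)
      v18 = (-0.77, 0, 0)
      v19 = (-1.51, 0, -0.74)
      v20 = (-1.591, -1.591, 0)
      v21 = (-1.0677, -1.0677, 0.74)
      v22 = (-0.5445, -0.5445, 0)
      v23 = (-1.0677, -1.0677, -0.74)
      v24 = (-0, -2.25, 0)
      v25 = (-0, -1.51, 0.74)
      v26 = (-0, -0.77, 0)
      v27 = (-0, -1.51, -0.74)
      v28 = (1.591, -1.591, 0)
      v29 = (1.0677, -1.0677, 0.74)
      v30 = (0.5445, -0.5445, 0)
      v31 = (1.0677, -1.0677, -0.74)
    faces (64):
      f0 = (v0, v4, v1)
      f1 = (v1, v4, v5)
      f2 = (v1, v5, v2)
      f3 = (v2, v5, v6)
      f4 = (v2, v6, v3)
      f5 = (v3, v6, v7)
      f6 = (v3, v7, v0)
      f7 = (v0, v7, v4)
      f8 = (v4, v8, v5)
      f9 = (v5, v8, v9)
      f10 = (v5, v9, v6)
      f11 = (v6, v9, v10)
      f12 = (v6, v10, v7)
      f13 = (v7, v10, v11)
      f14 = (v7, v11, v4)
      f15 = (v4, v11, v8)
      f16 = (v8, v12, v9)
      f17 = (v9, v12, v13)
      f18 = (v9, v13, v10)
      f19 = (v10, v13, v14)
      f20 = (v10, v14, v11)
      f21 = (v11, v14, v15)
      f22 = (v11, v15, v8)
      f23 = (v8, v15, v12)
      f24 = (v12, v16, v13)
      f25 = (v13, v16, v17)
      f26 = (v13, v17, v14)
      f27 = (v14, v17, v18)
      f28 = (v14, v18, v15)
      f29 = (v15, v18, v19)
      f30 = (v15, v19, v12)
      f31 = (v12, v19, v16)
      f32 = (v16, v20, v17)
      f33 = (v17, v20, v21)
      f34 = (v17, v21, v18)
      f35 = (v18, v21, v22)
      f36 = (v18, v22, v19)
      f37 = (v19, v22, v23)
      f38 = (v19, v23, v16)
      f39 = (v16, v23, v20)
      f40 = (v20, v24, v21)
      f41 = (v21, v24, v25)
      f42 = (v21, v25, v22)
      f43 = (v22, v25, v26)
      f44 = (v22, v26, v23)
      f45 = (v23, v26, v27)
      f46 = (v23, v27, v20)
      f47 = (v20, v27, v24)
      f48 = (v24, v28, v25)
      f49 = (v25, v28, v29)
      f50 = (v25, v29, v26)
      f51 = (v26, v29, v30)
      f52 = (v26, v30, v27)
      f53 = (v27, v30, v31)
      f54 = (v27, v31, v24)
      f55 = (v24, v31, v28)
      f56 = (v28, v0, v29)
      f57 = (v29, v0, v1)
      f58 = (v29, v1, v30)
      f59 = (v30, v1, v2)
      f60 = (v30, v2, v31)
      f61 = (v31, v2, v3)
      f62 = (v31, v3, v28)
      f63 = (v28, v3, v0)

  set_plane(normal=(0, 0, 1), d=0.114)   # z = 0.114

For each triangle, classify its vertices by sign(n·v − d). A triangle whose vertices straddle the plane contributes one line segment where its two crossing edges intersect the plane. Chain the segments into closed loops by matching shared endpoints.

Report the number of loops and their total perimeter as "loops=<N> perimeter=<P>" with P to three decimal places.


Straddling triangles (32 of 64):
  (v0,v4,v1) [--+] → (1.57852, 1.3459, 0.114)–(2.136, 0, 0.114)  len=1.4568
  (v1,v4,v5) [+-+] → (1.57852, 1.3459, 0.114)–(1.51038, 1.51038, 0.114)  len=0.1780
  (v1,v5,v2) [++-] → (0.815862, 0.164484, 0.114)–(0.884, 0, 0.114)  len=0.1780
  (v2,v5,v6) [-+-] → (0.815862, 0.164484, 0.114)–(0.625101, 0.625101, 0.114)  len=0.4986
  (v4,v8,v5) [--+] → (0.164484, 2.06786, 0.114)–(1.51038, 1.51038, 0.114)  len=1.4568
  (v5,v8,v9) [+-+] → (0.164484, 2.06786, 0.114)–(0, 2.136, 0.114)  len=0.1780
  (v5,v9,v6) [++-] → (0.460618, 0.693239, 0.114)–(0.625101, 0.625101, 0.114)  len=0.1780
  (v6,v9,v10) [-+-] → (0.460618, 0.693239, 0.114)–(0, 0.884, 0.114)  len=0.4986
  (v8,v12,v9) [--+] → (-1.3459, 1.57852, 0.114)–(0, 2.136, 0.114)  len=1.4568
  (v9,v12,v13) [+-+] → (-1.3459, 1.57852, 0.114)–(-1.51038, 1.51038, 0.114)  len=0.1780
  (v9,v13,v10) [++-] → (-0.164484, 0.815862, 0.114)–(0, 0.884, 0.114)  len=0.1780
  (v10,v13,v14) [-+-] → (-0.164484, 0.815862, 0.114)–(-0.625101, 0.625101, 0.114)  len=0.4986
  (v12,v16,v13) [--+] → (-2.06786, 0.164484, 0.114)–(-1.51038, 1.51038, 0.114)  len=1.4568
  (v13,v16,v17) [+-+] → (-2.06786, 0.164484, 0.114)–(-2.136, 0, 0.114)  len=0.1780
  (v13,v17,v14) [++-] → (-0.693239, 0.460618, 0.114)–(-0.625101, 0.625101, 0.114)  len=0.1780
  (v14,v17,v18) [-+-] → (-0.693239, 0.460618, 0.114)–(-0.884, 0, 0.114)  len=0.4986
  (v16,v20,v17) [--+] → (-1.57852, -1.3459, 0.114)–(-2.136, 0, 0.114)  len=1.4568
  (v17,v20,v21) [+-+] → (-1.57852, -1.3459, 0.114)–(-1.51038, -1.51038, 0.114)  len=0.1780
  (v17,v21,v18) [++-] → (-0.815862, -0.164484, 0.114)–(-0.884, 0, 0.114)  len=0.1780
  (v18,v21,v22) [-+-] → (-0.815862, -0.164484, 0.114)–(-0.625101, -0.625101, 0.114)  len=0.4986
  (v20,v24,v21) [--+] → (-0.164484, -2.06786, 0.114)–(-1.51038, -1.51038, 0.114)  len=1.4568
  (v21,v24,v25) [+-+] → (-0.164484, -2.06786, 0.114)–(0, -2.136, 0.114)  len=0.1780
  (v21,v25,v22) [++-] → (-0.460618, -0.693239, 0.114)–(-0.625101, -0.625101, 0.114)  len=0.1780
  (v22,v25,v26) [-+-] → (-0.460618, -0.693239, 0.114)–(0, -0.884, 0.114)  len=0.4986
  (v24,v28,v25) [--+] → (1.3459, -1.57852, 0.114)–(0, -2.136, 0.114)  len=1.4568
  (v25,v28,v29) [+-+] → (1.3459, -1.57852, 0.114)–(1.51038, -1.51038, 0.114)  len=0.1780
  (v25,v29,v26) [++-] → (0.164484, -0.815862, 0.114)–(0, -0.884, 0.114)  len=0.1780
  (v26,v29,v30) [-+-] → (0.164484, -0.815862, 0.114)–(0.625101, -0.625101, 0.114)  len=0.4986
  (v28,v0,v29) [--+] → (2.06786, -0.164484, 0.114)–(1.51038, -1.51038, 0.114)  len=1.4568
  (v29,v0,v1) [+-+] → (2.06786, -0.164484, 0.114)–(2.136, 0, 0.114)  len=0.1780
  (v29,v1,v30) [++-] → (0.693239, -0.460618, 0.114)–(0.625101, -0.625101, 0.114)  len=0.1780
  (v30,v1,v2) [-+-] → (0.693239, -0.460618, 0.114)–(0.884, 0, 0.114)  len=0.4986

Chained into 2 loop(s):
  loop 1: 16 segments, perimeter = 13.0786
  loop 2: 16 segments, perimeter = 5.4128
Total perimeter = 18.491

loops=2 perimeter=18.491


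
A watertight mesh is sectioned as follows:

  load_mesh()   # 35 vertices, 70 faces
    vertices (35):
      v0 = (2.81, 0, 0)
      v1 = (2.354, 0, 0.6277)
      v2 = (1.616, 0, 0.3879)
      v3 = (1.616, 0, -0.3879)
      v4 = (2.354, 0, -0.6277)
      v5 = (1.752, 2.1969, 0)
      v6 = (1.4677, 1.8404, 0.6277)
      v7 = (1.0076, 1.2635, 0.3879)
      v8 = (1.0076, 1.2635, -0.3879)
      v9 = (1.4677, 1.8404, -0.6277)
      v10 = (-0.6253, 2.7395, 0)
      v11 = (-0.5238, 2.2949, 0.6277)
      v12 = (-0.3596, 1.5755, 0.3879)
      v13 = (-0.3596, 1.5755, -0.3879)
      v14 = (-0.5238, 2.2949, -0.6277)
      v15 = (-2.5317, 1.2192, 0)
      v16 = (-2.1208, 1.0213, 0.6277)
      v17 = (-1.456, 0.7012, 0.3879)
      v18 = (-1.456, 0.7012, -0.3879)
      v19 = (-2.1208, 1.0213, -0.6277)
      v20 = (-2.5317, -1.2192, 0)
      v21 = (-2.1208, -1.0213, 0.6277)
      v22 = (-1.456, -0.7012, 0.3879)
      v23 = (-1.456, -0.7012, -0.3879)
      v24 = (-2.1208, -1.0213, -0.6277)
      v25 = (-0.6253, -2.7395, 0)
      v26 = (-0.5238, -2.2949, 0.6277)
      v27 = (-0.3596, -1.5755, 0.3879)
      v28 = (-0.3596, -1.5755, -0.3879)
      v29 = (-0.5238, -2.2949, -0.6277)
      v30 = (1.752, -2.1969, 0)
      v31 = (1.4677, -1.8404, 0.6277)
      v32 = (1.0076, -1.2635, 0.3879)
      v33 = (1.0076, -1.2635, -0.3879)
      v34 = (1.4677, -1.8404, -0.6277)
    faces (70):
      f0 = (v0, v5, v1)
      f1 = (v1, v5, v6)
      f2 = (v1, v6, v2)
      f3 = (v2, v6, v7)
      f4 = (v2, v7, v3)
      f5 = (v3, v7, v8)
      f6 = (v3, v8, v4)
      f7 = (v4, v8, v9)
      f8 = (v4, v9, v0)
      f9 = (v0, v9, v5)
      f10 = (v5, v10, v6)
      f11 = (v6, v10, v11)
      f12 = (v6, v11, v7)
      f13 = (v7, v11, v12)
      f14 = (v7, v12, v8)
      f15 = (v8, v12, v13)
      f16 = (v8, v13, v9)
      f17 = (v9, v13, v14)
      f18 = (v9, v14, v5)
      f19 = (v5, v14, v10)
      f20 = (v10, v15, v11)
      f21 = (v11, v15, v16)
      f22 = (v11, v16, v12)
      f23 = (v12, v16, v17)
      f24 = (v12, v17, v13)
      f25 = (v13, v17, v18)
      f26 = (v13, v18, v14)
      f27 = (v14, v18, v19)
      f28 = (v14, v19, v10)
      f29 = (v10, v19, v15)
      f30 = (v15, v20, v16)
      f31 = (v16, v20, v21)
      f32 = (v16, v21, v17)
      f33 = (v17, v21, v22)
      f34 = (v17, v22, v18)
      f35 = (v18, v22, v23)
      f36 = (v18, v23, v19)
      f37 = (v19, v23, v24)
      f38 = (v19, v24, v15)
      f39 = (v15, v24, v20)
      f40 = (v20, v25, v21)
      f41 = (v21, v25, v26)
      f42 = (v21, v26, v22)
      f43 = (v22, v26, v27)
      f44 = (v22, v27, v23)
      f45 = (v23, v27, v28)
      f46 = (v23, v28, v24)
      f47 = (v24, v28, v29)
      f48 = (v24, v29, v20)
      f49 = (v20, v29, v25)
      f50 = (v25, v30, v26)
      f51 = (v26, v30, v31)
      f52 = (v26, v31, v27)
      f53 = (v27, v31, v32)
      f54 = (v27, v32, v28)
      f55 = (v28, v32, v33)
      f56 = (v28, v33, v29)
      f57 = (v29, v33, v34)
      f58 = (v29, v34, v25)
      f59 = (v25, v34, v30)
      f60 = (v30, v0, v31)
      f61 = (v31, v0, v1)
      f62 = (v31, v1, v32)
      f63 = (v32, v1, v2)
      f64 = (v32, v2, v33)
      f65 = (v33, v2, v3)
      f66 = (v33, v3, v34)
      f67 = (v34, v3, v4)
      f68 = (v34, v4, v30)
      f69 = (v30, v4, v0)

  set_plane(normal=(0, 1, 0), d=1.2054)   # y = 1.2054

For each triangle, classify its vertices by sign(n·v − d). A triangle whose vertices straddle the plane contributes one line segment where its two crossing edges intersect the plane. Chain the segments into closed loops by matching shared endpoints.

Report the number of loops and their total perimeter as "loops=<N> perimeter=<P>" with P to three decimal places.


Straddling triangles (22 of 70):
  (v0,v5,v1) [-+-] → (2.22949, 1.2054, 0)–(2.02369, 1.2054, 0.283292)  len=0.3502
  (v1,v5,v6) [-++] → (2.02369, 1.2054, 0.283292)–(1.7735, 1.2054, 0.6277)  len=0.4257
  (v1,v6,v2) [-+-] → (1.7735, 1.2054, 0.6277)–(1.51887, 1.2054, 0.544961)  len=0.2677
  (v2,v6,v7) [-++] → (1.51887, 1.2054, 0.544961)–(1.03558, 1.2054, 0.3879)  len=0.5082
  (v2,v7,v3) [-+-] → (1.03558, 1.2054, 0.3879)–(1.03558, 1.2054, 0.352226)  len=0.0357
  (v3,v7,v8) [-++] → (1.03558, 1.2054, 0.352226)–(1.03558, 1.2054, -0.3879)  len=0.7401
  (v3,v8,v4) [-+-] → (1.03558, 1.2054, -0.3879)–(1.06951, 1.2054, -0.398927)  len=0.0357
  (v4,v8,v9) [-++] → (1.06951, 1.2054, -0.398927)–(1.7735, 1.2054, -0.6277)  len=0.7402
  (v4,v9,v0) [-+-] → (1.7735, 1.2054, -0.6277)–(1.93084, 1.2054, -0.411122)  len=0.2677
  (v0,v9,v5) [-++] → (1.93084, 1.2054, -0.411122)–(2.22949, 1.2054, 0)  len=0.5082
  (v11,v15,v16) [++-] → (-2.50305, 1.2054, 0.0437709)–(-1.88995, 1.2054, 0.6277)  len=0.8467
  (v11,v16,v12) [+-+] → (-1.88995, 1.2054, 0.6277)–(-1.53575, 1.2054, 0.548041)  len=0.3631
  (v12,v16,v17) [+--] → (-1.53575, 1.2054, 0.548041)–(-0.823717, 1.2054, 0.3879)  len=0.7298
  (v12,v17,v13) [+-+] → (-0.823717, 1.2054, 0.3879)–(-0.823717, 1.2054, -0.059496)  len=0.4474
  (v13,v17,v18) [+--] → (-0.823717, 1.2054, -0.059496)–(-0.823717, 1.2054, -0.3879)  len=0.3284
  (v13,v18,v14) [+-+] → (-0.823717, 1.2054, -0.3879)–(-1.16108, 1.2054, -0.463766)  len=0.3458
  (v14,v18,v19) [+--] → (-1.16108, 1.2054, -0.463766)–(-1.88995, 1.2054, -0.6277)  len=0.7471
  (v14,v19,v10) [+-+] → (-1.88995, 1.2054, -0.6277)–(-1.96056, 1.2054, -0.560444)  len=0.0975
  (v10,v19,v15) [+-+] → (-1.96056, 1.2054, -0.560444)–(-2.50305, 1.2054, -0.0437709)  len=0.7492
  (v15,v20,v16) [+--] → (-2.5317, 1.2054, 0)–(-2.50305, 1.2054, 0.0437709)  len=0.0523
  (v19,v24,v15) [--+] → (-2.52917, 1.2054, -0.00386622)–(-2.50305, 1.2054, -0.0437709)  len=0.0477
  (v15,v24,v20) [+--] → (-2.52917, 1.2054, -0.00386622)–(-2.5317, 1.2054, 0)  len=0.0046

Chained into 2 loop(s):
  loop 1: 10 segments, perimeter = 3.8793
  loop 2: 12 segments, perimeter = 4.7595
Total perimeter = 8.639

loops=2 perimeter=8.639
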